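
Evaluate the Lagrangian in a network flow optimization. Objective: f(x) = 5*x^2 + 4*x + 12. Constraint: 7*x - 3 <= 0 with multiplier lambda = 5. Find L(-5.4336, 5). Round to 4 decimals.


Step 1: Evaluate f(x).
f(-5.4336) = 5*(-5.4336)^2 + 4*(-5.4336) + 12 = 137.8856
Step 2: Evaluate g(x).
g(-5.4336) = 7*-5.4336 - 3 = -41.0352
Step 3: Compute Lagrangian.
L = 137.8856 + 5*-41.0352 = -67.2904


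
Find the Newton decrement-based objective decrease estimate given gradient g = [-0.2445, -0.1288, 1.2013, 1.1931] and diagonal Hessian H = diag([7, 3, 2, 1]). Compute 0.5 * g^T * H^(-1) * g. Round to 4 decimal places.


Step 1: H is diagonal, so H^(-1) * g = [-0.0349, -0.0429, 0.6007, 1.1931].
Step 2: g^T H^(-1) g = sum_i g_i^2 / H_ii
  = (-0.2445)^2/7 + (-0.1288)^2/3 + (1.2013)^2/2 + (1.1931)^2/1
  = 0.0085 + 0.0055 + 0.7216 + 1.4235 = 2.1591
Step 3: Objective decrease = 0.5 * g^T H^(-1) g = 1.0796


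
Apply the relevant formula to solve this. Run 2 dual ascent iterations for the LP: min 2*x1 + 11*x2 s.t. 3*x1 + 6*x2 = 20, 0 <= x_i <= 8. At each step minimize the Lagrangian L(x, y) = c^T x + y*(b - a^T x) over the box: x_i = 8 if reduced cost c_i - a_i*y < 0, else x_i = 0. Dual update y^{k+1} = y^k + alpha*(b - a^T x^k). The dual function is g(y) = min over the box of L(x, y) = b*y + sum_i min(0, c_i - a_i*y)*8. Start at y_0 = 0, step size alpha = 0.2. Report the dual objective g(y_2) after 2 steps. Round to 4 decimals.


Dual ascent for LP: min 2*x1 + 11*x2, 3*x1 + 6*x2 = 20, 0 <= x_i <= 8
Step 1: y^k = 0.0, reduced costs: (2.0, 11.0)
  x^k = (0.0, 0.0), subgradient = b - a^T x = 20.0
  y^{k+1} = 0.0 + 0.2*20.0 = 4.0
Step 2: y^k = 4.0, reduced costs: (-10.0, -13.0)
  x^k = (8.0, 8.0), subgradient = b - a^T x = -52.0
  y^{k+1} = 4.0 + 0.2*-52.0 = -6.4
Dual objective at y_2 = -6.4: reduced costs (21.2, 49.4), box minimizer x = (0.0, 0.0)
g(y_2) = b*y + (c1 - a1*y)*x1 + (c2 - a2*y)*x2 = 20*(-6.4) + 21.2*0.0 + 49.4*0.0 = -128.0 + 0.0 + 0.0 = -128.0


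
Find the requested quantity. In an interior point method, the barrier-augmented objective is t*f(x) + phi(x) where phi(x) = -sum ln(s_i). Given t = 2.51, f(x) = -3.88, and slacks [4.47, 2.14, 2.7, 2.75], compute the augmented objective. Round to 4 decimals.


Step 1: Compute log-barrier.
ln values: [1.4974, 0.7608, 0.9933, 1.0116]
phi = -(1.4974 + 0.7608 + 0.9933 + 1.0116) = -4.263
Step 2: Compute augmented objective.
t*f(x) = 2.51*-3.88 = -9.7388
Total = -9.7388 - 4.263 = -14.0018


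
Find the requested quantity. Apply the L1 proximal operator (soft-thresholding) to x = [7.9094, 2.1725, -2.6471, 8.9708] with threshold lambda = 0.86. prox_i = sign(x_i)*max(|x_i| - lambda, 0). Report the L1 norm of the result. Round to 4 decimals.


Soft-thresholding with lambda = 0.86:
prox(7.9094) = sign(7.9094)*max(|7.9094| - 0.86, 0) = 7.0494
prox(2.1725) = sign(2.1725)*max(|2.1725| - 0.86, 0) = 1.3125
prox(-2.6471) = sign(-2.6471)*max(|-2.6471| - 0.86, 0) = -1.7871
prox(8.9708) = sign(8.9708)*max(|8.9708| - 0.86, 0) = 8.1108
prox(x) = [7.0494, 1.3125, -1.7871, 8.1108]
||prox(x)||_1 = 7.0494 + 1.3125 + 1.7871 + 8.1108 = 18.2598


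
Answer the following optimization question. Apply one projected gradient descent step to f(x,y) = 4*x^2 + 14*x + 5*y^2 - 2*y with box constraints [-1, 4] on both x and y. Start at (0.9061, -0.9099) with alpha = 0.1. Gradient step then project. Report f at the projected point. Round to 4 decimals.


Step 1: Compute gradient at (0.9061, -0.9099).
grad_x = 2*4*0.9061 + 14 = 21.2488
grad_y = 2*5*-0.9099 - 2 = -11.099
Step 2: Gradient step.
x_raw = 0.9061 - 0.1*21.2488 = -1.2188
y_raw = -0.9099 - 0.1*-11.099 = 0.2
Step 3: Project onto [-1, 4].
x_proj = clip(-1.2188) = -1.0
y_proj = clip(0.2) = 0.2
Step 4: Evaluate f.
f(-1.0, 0.2) = -10.2


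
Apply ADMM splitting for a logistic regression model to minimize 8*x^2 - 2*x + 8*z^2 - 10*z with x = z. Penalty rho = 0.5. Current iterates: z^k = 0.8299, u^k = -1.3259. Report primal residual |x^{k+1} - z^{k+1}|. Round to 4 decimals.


ADMM iteration with rho = 0.5, z^k = 0.8299, u^k = -1.3259
Step 1: x-update.
Minimize 8*x^2 - 2*x + (0.5/2)*(x - 0.8299 - 1.3259)^2
FOC: (2*8 + 0.5)*x = 2 + 0.5*(0.8299 + 1.3259)
x^{k+1} = 0.1865
Step 2: z-update.
Minimize 8*z^2 - 10*z + (0.5/2)*(0.1865 - z - 1.3259)^2
FOC: (2*8 + 0.5)*z = 10 + 0.5*(0.1865 - 1.3259)
z^{k+1} = 0.5715
Step 3: u-update.
u^{k+1} = -1.3259 + 0.1865 - 0.5715 = -1.7109
Step 4: Primal residual = |0.1865 - 0.5715| = 0.385


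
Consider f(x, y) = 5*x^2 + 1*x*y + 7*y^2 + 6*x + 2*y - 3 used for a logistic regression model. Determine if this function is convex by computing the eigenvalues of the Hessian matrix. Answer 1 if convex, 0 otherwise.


The Hessian of f(x,y) = 5*x^2 + 1*x*y + 7*y^2 + 6*x + 2*y - 3 is:
H = [[10, 1], [1, 14]]
Trace = 10 + 14 = 24
Determinant = 10*14 - (1)^2 = 139
Discriminant = (24)^2 - 4*139 = 20.0
Eigenvalues: lambda_1 = 9.7639, lambda_2 = 14.2361
The function is convex.

1


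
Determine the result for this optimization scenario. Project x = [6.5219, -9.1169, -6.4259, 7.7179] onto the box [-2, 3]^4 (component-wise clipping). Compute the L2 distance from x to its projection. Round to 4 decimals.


Project each component onto [-2, 3].
clip(6.5219) = 3.0, clip(-9.1169) = -2.0, clip(-6.4259) = -2.0, clip(7.7179) = 3.0
Projection = [3.0, -2.0, -2.0, 3.0]
Squared diffs: [12.4038, 50.6503, 19.5886, 22.2586]
Distance = sqrt(104.9013) = 10.2421


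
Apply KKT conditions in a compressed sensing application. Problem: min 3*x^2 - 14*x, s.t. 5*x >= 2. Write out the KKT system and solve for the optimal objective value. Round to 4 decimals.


Step 1: Try lambda = 0 (constraint inactive).
Stationarity: 2*3*x - 14 = 0
x* = 14/(2*3) = 7/3 = 2.3333 (rounded; the exact value 7/3 is used below)
Check constraint: 5*2.3333 = 11.6665 >= 2 -- satisfied.
Step 2: Compute optimal value.
f(x*) = 3*(7/3)^2 - 14*(7/3) = -16.3333


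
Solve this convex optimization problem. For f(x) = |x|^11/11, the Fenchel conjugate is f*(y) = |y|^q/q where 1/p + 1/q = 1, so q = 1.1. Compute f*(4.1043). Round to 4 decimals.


The conjugate exponent q satisfies 1/p + 1/q = 1.
p = 11, so q = 11/(11 - 1) = 1.1
|y|^q = 4.1043^1.1 = 4.7268
f*(4.1043) = 4.7268 / 1.1 = 4.297


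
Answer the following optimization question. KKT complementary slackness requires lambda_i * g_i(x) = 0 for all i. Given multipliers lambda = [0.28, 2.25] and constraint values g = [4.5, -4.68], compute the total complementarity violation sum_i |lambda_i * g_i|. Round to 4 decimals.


KKT complementary slackness check:
lambda_1 * g_1 = 0.28 * 4.5 = 1.26
lambda_2 * g_2 = 2.25 * -4.68 = -10.53
Total violation = 1.26 + 10.53 = 11.79


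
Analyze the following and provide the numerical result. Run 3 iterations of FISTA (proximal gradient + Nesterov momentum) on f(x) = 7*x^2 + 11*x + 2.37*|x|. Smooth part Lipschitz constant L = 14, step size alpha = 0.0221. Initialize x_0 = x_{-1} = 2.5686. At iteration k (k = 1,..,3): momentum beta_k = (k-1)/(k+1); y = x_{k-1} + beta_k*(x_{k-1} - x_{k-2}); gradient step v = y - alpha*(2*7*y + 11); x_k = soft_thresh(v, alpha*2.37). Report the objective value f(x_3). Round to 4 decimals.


FISTA on f(x) = 7*x^2 + 11*x + 2.37*|x|
L = 14, alpha = 0.0221
Iteration 1: beta = 0.0, y = 2.5686 + 0.0*(2.5686 - 2.5686) = 2.5686
  grad(y) = 46.9604, v = y - alpha*grad = 1.5308
  prox(v) = soft_thresh(1.5308, 0.0524) = 1.4784
Iteration 2: beta = 0.3333, y = 1.4784 + 0.3333*(1.4784 - 2.5686) = 1.115
  grad(y) = 26.61, v = y - alpha*grad = 0.5269
  prox(v) = soft_thresh(0.5269, 0.0524) = 0.4745
Iteration 3: beta = 0.5, y = 0.4745 + 0.5*(0.4745 - 1.4784) = -0.0274
  grad(y) = 10.6166, v = y - alpha*grad = -0.262
  prox(v) = soft_thresh(-0.262, 0.0524) = -0.2096
f(x_3) = 7*(-0.2096)^2 + 11*(-0.2096) + 2.37*|-0.2096| = -1.5015


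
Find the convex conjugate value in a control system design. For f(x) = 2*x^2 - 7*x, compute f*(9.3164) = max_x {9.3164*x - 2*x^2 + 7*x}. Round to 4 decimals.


f*(y) = sup_x {y*x - a*x^2 - b*x} = sup_x {(y-b)*x - a*x^2}
FOC: (y - b) - 2a*x = 0 => x* = (y - b)/(2a)
x* = (9.3164 + 7)/(2*2) = 4.0791
f*(9.3164) = (y-b)^2/(4a) = (9.3164 + 7)^2/(4*2)
= 266.2249/8 = 33.2781


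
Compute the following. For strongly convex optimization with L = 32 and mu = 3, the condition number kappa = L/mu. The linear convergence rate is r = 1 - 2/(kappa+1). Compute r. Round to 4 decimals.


Step 1: Compute the condition number.
kappa = L/mu = 32/3 = 10.6667
Step 2: Compute the convergence rate.
r = 1 - 2/(kappa + 1) = 1 - 2*mu/(L + mu) = (L - mu)/(L + mu) = 29/35 = 0.8286


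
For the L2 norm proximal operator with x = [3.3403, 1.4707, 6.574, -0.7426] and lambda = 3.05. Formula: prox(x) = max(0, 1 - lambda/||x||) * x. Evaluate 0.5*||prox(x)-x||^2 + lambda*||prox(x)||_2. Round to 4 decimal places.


Step 1: Compute ||x||.
||x|| = 7.5558
Step 2: Compute scaling factor.
scale = max(0, 1 - 3.05/7.5558) = 0.5963
Step 3: prox(x) = [1.9919, 0.877, 3.9203, -0.4428]
||prox(x)|| = 4.5058
Step 4: Proximal objective.
0.5*||prox-x||^2 = 4.6513
lambda*||prox|| = 13.7427
Total = 18.3938


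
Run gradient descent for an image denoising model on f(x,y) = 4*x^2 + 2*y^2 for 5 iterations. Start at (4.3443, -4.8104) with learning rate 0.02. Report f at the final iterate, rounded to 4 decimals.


Gradient descent on f(x,y) = 4*x^2 + 2*y^2.
Starting point: (4.3443, -4.8104), alpha = 0.02
Step 1: grad_x = 2*4*4.3443 = 34.7544, grad_y = 2*2*-4.8104 = -19.2416
  x_1 = 4.3443 - 0.02*34.7544 = 3.6492
  y_1 = -4.8104 - 0.02*-19.2416 = -4.4256
Step 2: grad_x = 2*4*3.6492 = 29.1937, grad_y = 2*2*-4.4256 = -17.7023
  x_2 = 3.6492 - 0.02*29.1937 = 3.0653
  y_2 = -4.4256 - 0.02*-17.7023 = -4.0715
Step 3: grad_x = 2*4*3.0653 = 24.5227, grad_y = 2*2*-4.0715 = -16.2861
  x_3 = 3.0653 - 0.02*24.5227 = 2.5749
  y_3 = -4.0715 - 0.02*-16.2861 = -3.7458
Step 4: grad_x = 2*4*2.5749 = 20.5991, grad_y = 2*2*-3.7458 = -14.9832
  x_4 = 2.5749 - 0.02*20.5991 = 2.1629
  y_4 = -3.7458 - 0.02*-14.9832 = -3.4461
Step 5: grad_x = 2*4*2.1629 = 17.3032, grad_y = 2*2*-3.4461 = -13.7845
  x_5 = 2.1629 - 0.02*17.3032 = 1.8168
  y_5 = -3.4461 - 0.02*-13.7845 = -3.1704
f(1.8168, -3.1704) = 4*1.8168^2 + 2*(-3.1704)^2 = 33.3071


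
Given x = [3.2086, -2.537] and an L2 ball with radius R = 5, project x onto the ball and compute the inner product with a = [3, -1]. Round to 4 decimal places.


Step 1: Compute ||x|| (intermediates to 6 decimals).
||x|| = sqrt(3.2086^2 + (-2.537)^2) = 4.090414
Step 2: Project.
Since ||x|| <= R, proj = x (no scaling needed).
proj(x) = [3.2086, -2.537]
Step 3: Dot product.
a^T * proj(x) = 3*3.2086 - 1*(-2.537) = 12.1628


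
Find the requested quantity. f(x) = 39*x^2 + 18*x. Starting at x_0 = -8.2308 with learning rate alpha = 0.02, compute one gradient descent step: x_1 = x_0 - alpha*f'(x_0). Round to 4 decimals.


We compute the gradient at x_0 and apply the update.
f'(x) = 78*x + 18
f'(-8.2308) = 78*-8.2308 + 18 = -624.0024
x_1 = -8.2308 - 0.02*-624.0024 = 4.2492


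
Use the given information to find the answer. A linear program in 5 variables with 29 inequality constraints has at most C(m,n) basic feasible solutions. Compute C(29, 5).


Each vertex corresponds to some choice of n active constraints out of m, so the number of vertices is at most C(m, n) = m! / (n!(m-n)!).
m = 29, n = 5
Numerator: 29 * 28 * 27 * 26 * 25
Denominator: 5! = 120
C(29, 5) = 118755


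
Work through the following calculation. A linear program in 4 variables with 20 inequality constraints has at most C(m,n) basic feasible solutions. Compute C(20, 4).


Each vertex corresponds to some choice of n active constraints out of m, so the number of vertices is at most C(m, n) = m! / (n!(m-n)!).
m = 20, n = 4
Numerator: 20 * 19 * 18 * 17
Denominator: 4! = 24
C(20, 4) = 4845


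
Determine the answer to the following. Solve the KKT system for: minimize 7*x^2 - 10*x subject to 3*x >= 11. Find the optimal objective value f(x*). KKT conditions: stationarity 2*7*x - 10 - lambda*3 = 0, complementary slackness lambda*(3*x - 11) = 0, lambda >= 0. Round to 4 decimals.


Step 1: Try lambda = 0 (constraint inactive).
x_unc = 10/(2*7) = 0.7143
Check: 3*0.7143 = 2.1429 < 11 -- violated!
Step 2: Constraint must be active: 3*x = 11
x* = 11/3 = 3.6667 (rounded; the exact value 11/3 is used below)
lambda = (2*7*(11/3) - 10)/3 = 13.7778
Step 3: Compute optimal value.
f(x*) = 7*(11/3)^2 - 10*(11/3) = 57.4444


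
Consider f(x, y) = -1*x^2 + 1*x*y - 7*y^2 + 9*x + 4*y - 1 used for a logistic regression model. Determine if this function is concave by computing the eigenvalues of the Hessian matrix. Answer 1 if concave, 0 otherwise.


The Hessian of f(x,y) = -1*x^2 + 1*x*y - 7*y^2 + 9*x + 4*y - 1 is:
H = [[-2, 1], [1, -14]]
Trace = -2 - 14 = -16
Determinant = -2*-14 - (1)^2 = 27
Discriminant = (-16)^2 - 4*27 = 148.0
Eigenvalues: lambda_1 = -14.0828, lambda_2 = -1.9172
The function is concave.

1


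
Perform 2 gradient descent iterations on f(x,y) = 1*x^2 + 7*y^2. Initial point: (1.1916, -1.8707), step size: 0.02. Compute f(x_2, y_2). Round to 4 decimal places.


Gradient descent on f(x,y) = 1*x^2 + 7*y^2.
Starting point: (1.1916, -1.8707), alpha = 0.02
Step 1: grad_x = 2*1*1.1916 = 2.3832, grad_y = 2*7*-1.8707 = -26.1898
  x_1 = 1.1916 - 0.02*2.3832 = 1.1439
  y_1 = -1.8707 - 0.02*-26.1898 = -1.3469
Step 2: grad_x = 2*1*1.1439 = 2.2879, grad_y = 2*7*-1.3469 = -18.8567
  x_2 = 1.1439 - 0.02*2.2879 = 1.0982
  y_2 = -1.3469 - 0.02*-18.8567 = -0.9698
f(1.0982, -0.9698) = 1*1.0982^2 + 7*(-0.9698)^2 = 7.7892


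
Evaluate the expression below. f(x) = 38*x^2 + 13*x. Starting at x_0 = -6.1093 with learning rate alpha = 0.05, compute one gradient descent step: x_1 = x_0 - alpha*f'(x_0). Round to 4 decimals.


We compute the gradient at x_0 and apply the update.
f'(x) = 76*x + 13
f'(-6.1093) = 76*-6.1093 + 13 = -451.3068
x_1 = -6.1093 - 0.05*-451.3068 = 16.456


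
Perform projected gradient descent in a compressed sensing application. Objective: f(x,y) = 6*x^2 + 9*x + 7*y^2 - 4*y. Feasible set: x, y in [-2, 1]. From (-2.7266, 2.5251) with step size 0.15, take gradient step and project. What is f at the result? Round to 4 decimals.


Step 1: Compute gradient at (-2.7266, 2.5251).
grad_x = 2*6*-2.7266 + 9 = -23.7192
grad_y = 2*7*2.5251 - 4 = 31.3514
Step 2: Gradient step.
x_raw = -2.7266 - 0.15*-23.7192 = 0.8313
y_raw = 2.5251 - 0.15*31.3514 = -2.1776
Step 3: Project onto [-2, 1].
x_proj = clip(0.8313) = 0.8313
y_proj = clip(-2.1776) = -2.0
Step 4: Evaluate f.
f(0.8313, -2.0) = 47.6277


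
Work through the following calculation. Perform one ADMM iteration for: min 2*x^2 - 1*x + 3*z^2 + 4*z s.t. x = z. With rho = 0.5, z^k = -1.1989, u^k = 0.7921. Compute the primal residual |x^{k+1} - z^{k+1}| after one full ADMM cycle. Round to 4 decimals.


ADMM iteration with rho = 0.5, z^k = -1.1989, u^k = 0.7921
Step 1: x-update.
Minimize 2*x^2 - 1*x + (0.5/2)*(x + 1.1989 + 0.7921)^2
FOC: (2*2 + 0.5)*x = 1 + 0.5*(-1.1989 - 0.7921)
x^{k+1} = 0.001
Step 2: z-update.
Minimize 3*z^2 + 4*z + (0.5/2)*(0.001 - z + 0.7921)^2
FOC: (2*3 + 0.5)*z = -4 + 0.5*(0.001 + 0.7921)
z^{k+1} = -0.5544
Step 3: u-update.
u^{k+1} = 0.7921 + 0.001 + 0.5544 = 1.3475
Step 4: Primal residual = |0.001 + 0.5544| = 0.5554


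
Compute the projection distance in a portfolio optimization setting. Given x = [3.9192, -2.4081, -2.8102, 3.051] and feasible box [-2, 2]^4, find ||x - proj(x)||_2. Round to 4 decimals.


Project each component onto [-2, 2].
clip(3.9192) = 2.0, clip(-2.4081) = -2.0, clip(-2.8102) = -2.0, clip(3.051) = 2.0
Projection = [2.0, -2.0, -2.0, 2.0]
Squared diffs: [3.6833, 0.1665, 0.6564, 1.1046]
Distance = sqrt(5.6108) = 2.3687


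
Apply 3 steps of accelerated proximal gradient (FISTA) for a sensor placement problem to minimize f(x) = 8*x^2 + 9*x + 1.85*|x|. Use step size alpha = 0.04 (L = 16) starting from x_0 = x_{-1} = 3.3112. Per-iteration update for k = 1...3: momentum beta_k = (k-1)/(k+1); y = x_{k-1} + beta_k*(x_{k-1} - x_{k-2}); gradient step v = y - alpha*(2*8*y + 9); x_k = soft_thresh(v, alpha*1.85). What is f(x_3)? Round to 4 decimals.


FISTA on f(x) = 8*x^2 + 9*x + 1.85*|x|
L = 16, alpha = 0.04
Iteration 1: beta = 0.0, y = 3.3112 + 0.0*(3.3112 - 3.3112) = 3.3112
  grad(y) = 61.9792, v = y - alpha*grad = 0.832
  prox(v) = soft_thresh(0.832, 0.074) = 0.758
Iteration 2: beta = 0.3333, y = 0.758 + 0.3333*(0.758 - 3.3112) = -0.093
  grad(y) = 7.5116, v = y - alpha*grad = -0.3935
  prox(v) = soft_thresh(-0.3935, 0.074) = -0.3195
Iteration 3: beta = 0.5, y = -0.3195 + 0.5*(-0.3195 - 0.758) = -0.8582
  grad(y) = -4.732, v = y - alpha*grad = -0.669
  prox(v) = soft_thresh(-0.669, 0.074) = -0.595
f(x_3) = 8*(-0.595)^2 + 9*(-0.595) + 1.85*|-0.595| = -1.4221


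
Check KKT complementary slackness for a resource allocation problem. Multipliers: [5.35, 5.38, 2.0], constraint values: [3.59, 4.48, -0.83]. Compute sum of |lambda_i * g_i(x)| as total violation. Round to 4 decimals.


KKT complementary slackness check:
lambda_1 * g_1 = 5.35 * 3.59 = 19.2065
lambda_2 * g_2 = 5.38 * 4.48 = 24.1024
lambda_3 * g_3 = 2.0 * -0.83 = -1.66
Total violation = 19.2065 + 24.1024 + 1.66 = 44.9689


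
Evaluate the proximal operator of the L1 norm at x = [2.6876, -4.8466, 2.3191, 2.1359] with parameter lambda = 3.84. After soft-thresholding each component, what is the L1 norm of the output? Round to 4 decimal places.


Soft-thresholding with lambda = 3.84:
prox(2.6876) = sign(2.6876)*max(|2.6876| - 3.84, 0) = 0.0
prox(-4.8466) = sign(-4.8466)*max(|-4.8466| - 3.84, 0) = -1.0066
prox(2.3191) = sign(2.3191)*max(|2.3191| - 3.84, 0) = 0.0
prox(2.1359) = sign(2.1359)*max(|2.1359| - 3.84, 0) = 0.0
prox(x) = [0.0, -1.0066, 0.0, 0.0]
||prox(x)||_1 = 0.0 + 1.0066 + 0.0 + 0.0 = 1.0066


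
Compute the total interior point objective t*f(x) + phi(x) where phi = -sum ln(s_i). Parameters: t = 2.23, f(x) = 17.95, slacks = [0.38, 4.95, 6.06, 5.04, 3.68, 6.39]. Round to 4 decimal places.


Step 1: Compute log-barrier.
ln values: [-0.9676, 1.5994, 1.8017, 1.6174, 1.3029, 1.8547]
phi = -(-0.9676 + 1.5994 + 1.8017 + 1.6174 + 1.3029 + 1.8547) = -7.2086
Step 2: Compute augmented objective.
t*f(x) = 2.23*17.95 = 40.0285
Total = 40.0285 - 7.2086 = 32.8199


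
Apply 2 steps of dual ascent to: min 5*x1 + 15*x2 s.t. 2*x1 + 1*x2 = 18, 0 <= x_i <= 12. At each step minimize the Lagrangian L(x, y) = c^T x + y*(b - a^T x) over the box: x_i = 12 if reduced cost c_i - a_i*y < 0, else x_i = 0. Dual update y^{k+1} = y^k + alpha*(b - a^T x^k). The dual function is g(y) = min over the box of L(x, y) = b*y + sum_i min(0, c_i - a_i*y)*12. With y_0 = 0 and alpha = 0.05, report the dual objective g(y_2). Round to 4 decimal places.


Dual ascent for LP: min 5*x1 + 15*x2, 2*x1 + 1*x2 = 18, 0 <= x_i <= 12
Step 1: y^k = 0.0, reduced costs: (5.0, 15.0)
  x^k = (0.0, 0.0), subgradient = b - a^T x = 18.0
  y^{k+1} = 0.0 + 0.05*18.0 = 0.9
Step 2: y^k = 0.9, reduced costs: (3.2, 14.1)
  x^k = (0.0, 0.0), subgradient = b - a^T x = 18.0
  y^{k+1} = 0.9 + 0.05*18.0 = 1.8
Dual objective at y_2 = 1.8: reduced costs (1.4, 13.2), box minimizer x = (0.0, 0.0)
g(y_2) = b*y + (c1 - a1*y)*x1 + (c2 - a2*y)*x2 = 18*1.8 + 1.4*0.0 + 13.2*0.0 = 32.4 + 0.0 + 0.0 = 32.4


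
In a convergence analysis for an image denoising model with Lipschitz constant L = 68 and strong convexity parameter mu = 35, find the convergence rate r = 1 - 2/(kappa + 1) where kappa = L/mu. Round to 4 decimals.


Step 1: Compute the condition number.
kappa = L/mu = 68/35 = 1.9429
Step 2: Compute the convergence rate.
r = 1 - 2/(kappa + 1) = 1 - 2*mu/(L + mu) = (L - mu)/(L + mu) = 33/103 = 0.3204


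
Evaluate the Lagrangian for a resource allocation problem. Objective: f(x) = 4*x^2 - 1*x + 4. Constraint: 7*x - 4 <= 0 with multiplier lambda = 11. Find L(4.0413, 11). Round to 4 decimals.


Step 1: Evaluate f(x).
f(4.0413) = 4*4.0413^2 - 1*4.0413 + 4 = 65.2871
Step 2: Evaluate g(x).
g(4.0413) = 7*4.0413 - 4 = 24.2891
Step 3: Compute Lagrangian.
L = 65.2871 + 11*24.2891 = 332.4672


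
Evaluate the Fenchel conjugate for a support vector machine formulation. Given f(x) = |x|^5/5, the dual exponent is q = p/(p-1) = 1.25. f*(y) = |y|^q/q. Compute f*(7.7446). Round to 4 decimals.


The conjugate exponent q satisfies 1/p + 1/q = 1.
p = 5, so q = 5/(5 - 1) = 1.25
|y|^q = 7.7446^1.25 = 12.9196
f*(7.7446) = 12.9196 / 1.25 = 10.3357


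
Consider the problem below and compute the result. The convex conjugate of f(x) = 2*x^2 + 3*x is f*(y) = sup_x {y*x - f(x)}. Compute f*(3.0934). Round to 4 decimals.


f*(y) = sup_x {y*x - a*x^2 - b*x} = sup_x {(y-b)*x - a*x^2}
FOC: (y - b) - 2a*x = 0 => x* = (y - b)/(2a)
x* = (3.0934 - 3)/(2*2) = 0.0234
f*(3.0934) = (y-b)^2/(4a) = (3.0934 - 3)^2/(4*2)
= 0.0087/8 = 0.0011


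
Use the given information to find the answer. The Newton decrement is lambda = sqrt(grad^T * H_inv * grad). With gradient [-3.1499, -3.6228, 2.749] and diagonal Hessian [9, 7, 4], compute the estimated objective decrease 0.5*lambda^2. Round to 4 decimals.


Step 1: H is diagonal, so H^(-1) * g = [-0.35, -0.5175, 0.6873].
Step 2: g^T H^(-1) g = sum_i g_i^2 / H_ii
  = (-3.1499)^2/9 + (-3.6228)^2/7 + (2.749)^2/4
  = 1.1024 + 1.875 + 1.8893 = 4.8666
Step 3: Objective decrease = 0.5 * g^T H^(-1) g = 2.4333


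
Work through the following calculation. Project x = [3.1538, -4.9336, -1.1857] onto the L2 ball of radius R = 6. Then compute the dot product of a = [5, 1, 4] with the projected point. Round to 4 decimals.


Step 1: Compute ||x|| (intermediates to 6 decimals).
||x|| = sqrt(3.1538^2 + (-4.9336)^2 + (-1.1857)^2) = 5.974341
Step 2: Project.
Since ||x|| <= R, proj = x (no scaling needed).
proj(x) = [3.1538, -4.9336, -1.1857]
Step 3: Dot product.
a^T * proj(x) = 5*3.1538 + 1*(-4.9336) + 4*(-1.1857) = 6.0926


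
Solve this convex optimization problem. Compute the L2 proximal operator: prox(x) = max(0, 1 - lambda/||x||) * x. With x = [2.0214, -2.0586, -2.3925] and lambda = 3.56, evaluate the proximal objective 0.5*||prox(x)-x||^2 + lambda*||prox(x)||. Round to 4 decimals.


Step 1: Compute ||x||.
||x|| = 3.7481
Step 2: Compute scaling factor.
scale = max(0, 1 - 3.56/3.7481) = 0.0502
Step 3: prox(x) = [0.1014, -0.1033, -0.12]
||prox(x)|| = 0.1881
Step 4: Proximal objective.
0.5*||prox-x||^2 = 6.3368
lambda*||prox|| = 0.6696
Total = 7.0063


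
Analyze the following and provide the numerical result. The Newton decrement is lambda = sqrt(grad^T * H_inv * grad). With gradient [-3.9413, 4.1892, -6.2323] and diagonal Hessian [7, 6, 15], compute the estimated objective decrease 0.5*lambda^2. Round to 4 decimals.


Step 1: H is diagonal, so H^(-1) * g = [-0.563, 0.6982, -0.4155].
Step 2: g^T H^(-1) g = sum_i g_i^2 / H_ii
  = (-3.9413)^2/7 + (4.1892)^2/6 + (-6.2323)^2/15
  = 2.2191 + 2.9249 + 2.5894 = 7.7335
Step 3: Objective decrease = 0.5 * g^T H^(-1) g = 3.8667


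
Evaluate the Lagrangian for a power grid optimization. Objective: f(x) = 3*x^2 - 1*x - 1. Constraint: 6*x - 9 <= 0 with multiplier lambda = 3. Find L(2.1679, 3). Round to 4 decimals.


Step 1: Evaluate f(x).
f(2.1679) = 3*2.1679^2 - 1*2.1679 - 1 = 10.9315
Step 2: Evaluate g(x).
g(2.1679) = 6*2.1679 - 9 = 4.0074
Step 3: Compute Lagrangian.
L = 10.9315 + 3*4.0074 = 22.9537


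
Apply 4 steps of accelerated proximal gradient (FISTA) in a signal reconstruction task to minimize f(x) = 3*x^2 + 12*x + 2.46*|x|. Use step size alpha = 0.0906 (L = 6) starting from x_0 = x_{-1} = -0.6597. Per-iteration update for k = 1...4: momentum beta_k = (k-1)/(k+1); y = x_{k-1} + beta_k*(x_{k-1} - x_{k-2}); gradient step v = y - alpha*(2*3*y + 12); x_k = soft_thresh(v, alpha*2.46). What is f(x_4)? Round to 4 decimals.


FISTA on f(x) = 3*x^2 + 12*x + 2.46*|x|
L = 6, alpha = 0.0906
Iteration 1: beta = 0.0, y = -0.6597 + 0.0*(-0.6597 + 0.6597) = -0.6597
  grad(y) = 8.0418, v = y - alpha*grad = -1.3883
  prox(v) = soft_thresh(-1.3883, 0.2229) = -1.1654
Iteration 2: beta = 0.3333, y = -1.1654 + 0.3333*(-1.1654 + 0.6597) = -1.334
  grad(y) = 3.9961, v = y - alpha*grad = -1.696
  prox(v) = soft_thresh(-1.696, 0.2229) = -1.4732
Iteration 3: beta = 0.5, y = -1.4732 + 0.5*(-1.4732 + 1.1654) = -1.627
  grad(y) = 2.2379, v = y - alpha*grad = -1.8298
  prox(v) = soft_thresh(-1.8298, 0.2229) = -1.6069
Iteration 4: beta = 0.6, y = -1.6069 + 0.6*(-1.6069 + 1.4732) = -1.6871
  grad(y) = 1.8771, v = y - alpha*grad = -1.8572
  prox(v) = soft_thresh(-1.8572, 0.2229) = -1.6343
f(x_4) = 3*(-1.6343)^2 + 12*(-1.6343) + 2.46*|-1.6343| = -7.5784


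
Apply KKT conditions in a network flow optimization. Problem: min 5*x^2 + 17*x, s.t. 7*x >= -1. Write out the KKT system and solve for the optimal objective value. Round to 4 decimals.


Step 1: Try lambda = 0 (constraint inactive).
x_unc = -17/(2*5) = -1.7
Check: 7*-1.7 = -11.9 < -1 -- violated!
Step 2: Constraint must be active: 7*x = -1
x* = -1/7 = -0.1429 (rounded; the exact value -1/7 is used below)
lambda = (2*5*(-1/7) + 17)/7 = 2.2245
Step 3: Compute optimal value.
f(x*) = 5*(-1/7)^2 + 17*(-1/7) = -2.3265


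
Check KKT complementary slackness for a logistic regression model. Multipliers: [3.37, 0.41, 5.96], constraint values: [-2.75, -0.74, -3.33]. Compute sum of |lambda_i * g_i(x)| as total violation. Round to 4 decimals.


KKT complementary slackness check:
lambda_1 * g_1 = 3.37 * -2.75 = -9.2675
lambda_2 * g_2 = 0.41 * -0.74 = -0.3034
lambda_3 * g_3 = 5.96 * -3.33 = -19.8468
Total violation = 9.2675 + 0.3034 + 19.8468 = 29.4177


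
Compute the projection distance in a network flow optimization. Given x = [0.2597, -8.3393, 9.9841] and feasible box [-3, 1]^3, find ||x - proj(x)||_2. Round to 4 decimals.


Project each component onto [-3, 1].
clip(0.2597) = 0.2597, clip(-8.3393) = -3.0, clip(9.9841) = 1.0
Projection = [0.2597, -3.0, 1.0]
Squared diffs: [0.0, 28.5081, 80.7141]
Distance = sqrt(109.2222) = 10.4509


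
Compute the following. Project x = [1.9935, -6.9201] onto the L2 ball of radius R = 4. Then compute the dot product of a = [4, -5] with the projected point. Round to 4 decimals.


Step 1: Compute ||x|| (intermediates to 6 decimals).
||x|| = sqrt(1.9935^2 + (-6.9201)^2) = 7.201516
Step 2: Project.
Since ||x|| > R, scale = R/||x|| = 4/7.201516 = 0.555439, proj(x) = scale * x
proj(x) = [1.107268, -3.843693]
Step 3: Dot product.
a^T * proj(x) = 4*1.107268 - 5*(-3.843693) = 23.6475


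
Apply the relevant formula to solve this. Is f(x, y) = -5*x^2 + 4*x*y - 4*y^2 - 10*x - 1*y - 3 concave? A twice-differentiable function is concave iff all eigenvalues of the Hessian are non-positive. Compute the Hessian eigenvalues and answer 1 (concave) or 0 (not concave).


The Hessian of f(x,y) = -5*x^2 + 4*x*y - 4*y^2 - 10*x - 1*y - 3 is:
H = [[-10, 4], [4, -8]]
Trace = -10 - 8 = -18
Determinant = -10*-8 - (4)^2 = 64
Discriminant = (-18)^2 - 4*64 = 68.0
Eigenvalues: lambda_1 = -13.1231, lambda_2 = -4.8769
The function is concave.

1


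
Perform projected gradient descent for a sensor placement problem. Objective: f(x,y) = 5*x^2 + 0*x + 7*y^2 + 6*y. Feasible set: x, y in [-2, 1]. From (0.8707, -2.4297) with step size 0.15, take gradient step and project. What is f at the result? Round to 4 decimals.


Step 1: Compute gradient at (0.8707, -2.4297).
grad_x = 2*5*0.8707 + 0 = 8.707
grad_y = 2*7*-2.4297 + 6 = -28.0158
Step 2: Gradient step.
x_raw = 0.8707 - 0.15*8.707 = -0.4354
y_raw = -2.4297 - 0.15*-28.0158 = 1.7727
Step 3: Project onto [-2, 1].
x_proj = clip(-0.4354) = -0.4354
y_proj = clip(1.7727) = 1.0
Step 4: Evaluate f.
f(-0.4354, 1.0) = 13.9476


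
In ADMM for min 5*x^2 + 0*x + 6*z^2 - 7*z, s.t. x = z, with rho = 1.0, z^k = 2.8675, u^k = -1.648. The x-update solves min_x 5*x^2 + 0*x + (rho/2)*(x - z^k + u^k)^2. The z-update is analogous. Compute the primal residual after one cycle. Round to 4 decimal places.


ADMM iteration with rho = 1.0, z^k = 2.8675, u^k = -1.648
Step 1: x-update.
Minimize 5*x^2 + 0*x + (1.0/2)*(x - 2.8675 - 1.648)^2
FOC: (2*5 + 1.0)*x = 0 + 1.0*(2.8675 + 1.648)
x^{k+1} = 0.4105
Step 2: z-update.
Minimize 6*z^2 - 7*z + (1.0/2)*(0.4105 - z - 1.648)^2
FOC: (2*6 + 1.0)*z = 7 + 1.0*(0.4105 - 1.648)
z^{k+1} = 0.4433
Step 3: u-update.
u^{k+1} = -1.648 + 0.4105 - 0.4433 = -1.6808
Step 4: Primal residual = |0.4105 - 0.4433| = 0.0328


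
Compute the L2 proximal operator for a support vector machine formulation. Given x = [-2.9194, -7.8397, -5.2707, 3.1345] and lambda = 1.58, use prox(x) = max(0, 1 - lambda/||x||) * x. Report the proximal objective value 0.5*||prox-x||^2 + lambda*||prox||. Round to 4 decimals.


Step 1: Compute ||x||.
||x|| = 10.3725
Step 2: Compute scaling factor.
scale = max(0, 1 - 1.58/10.3725) = 0.8477
Step 3: prox(x) = [-2.4747, -6.6455, -4.4678, 2.657]
||prox(x)|| = 8.7925
Step 4: Proximal objective.
0.5*||prox-x||^2 = 1.2482
lambda*||prox|| = 13.8922
Total = 15.1404


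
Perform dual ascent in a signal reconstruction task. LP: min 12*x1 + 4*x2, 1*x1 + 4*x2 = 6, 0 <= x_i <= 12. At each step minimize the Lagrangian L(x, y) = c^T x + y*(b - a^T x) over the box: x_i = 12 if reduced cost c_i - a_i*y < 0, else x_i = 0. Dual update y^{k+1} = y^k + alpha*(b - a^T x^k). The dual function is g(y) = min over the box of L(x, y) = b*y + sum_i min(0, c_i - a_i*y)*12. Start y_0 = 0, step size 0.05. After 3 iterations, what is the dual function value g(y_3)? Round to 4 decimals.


Dual ascent for LP: min 12*x1 + 4*x2, 1*x1 + 4*x2 = 6, 0 <= x_i <= 12
Step 1: y^k = 0.0, reduced costs: (12.0, 4.0)
  x^k = (0.0, 0.0), subgradient = b - a^T x = 6.0
  y^{k+1} = 0.0 + 0.05*6.0 = 0.3
Step 2: y^k = 0.3, reduced costs: (11.7, 2.8)
  x^k = (0.0, 0.0), subgradient = b - a^T x = 6.0
  y^{k+1} = 0.3 + 0.05*6.0 = 0.6
Step 3: y^k = 0.6, reduced costs: (11.4, 1.6)
  x^k = (0.0, 0.0), subgradient = b - a^T x = 6.0
  y^{k+1} = 0.6 + 0.05*6.0 = 0.9
Dual objective at y_3 = 0.9: reduced costs (11.1, 0.4), box minimizer x = (0.0, 0.0)
g(y_3) = b*y + (c1 - a1*y)*x1 + (c2 - a2*y)*x2 = 6*0.9 + 11.1*0.0 + 0.4*0.0 = 5.4 + 0.0 + 0.0 = 5.4


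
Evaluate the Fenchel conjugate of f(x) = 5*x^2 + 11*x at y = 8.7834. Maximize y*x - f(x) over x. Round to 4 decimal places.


f*(y) = sup_x {y*x - a*x^2 - b*x} = sup_x {(y-b)*x - a*x^2}
FOC: (y - b) - 2a*x = 0 => x* = (y - b)/(2a)
x* = (8.7834 - 11)/(2*5) = -0.2217
f*(8.7834) = (y-b)^2/(4a) = (8.7834 - 11)^2/(4*5)
= 4.9133/20 = 0.2457


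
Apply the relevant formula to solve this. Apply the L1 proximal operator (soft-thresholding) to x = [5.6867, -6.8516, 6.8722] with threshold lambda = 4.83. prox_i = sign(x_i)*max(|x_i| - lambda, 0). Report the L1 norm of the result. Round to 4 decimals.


Soft-thresholding with lambda = 4.83:
prox(5.6867) = sign(5.6867)*max(|5.6867| - 4.83, 0) = 0.8567
prox(-6.8516) = sign(-6.8516)*max(|-6.8516| - 4.83, 0) = -2.0216
prox(6.8722) = sign(6.8722)*max(|6.8722| - 4.83, 0) = 2.0422
prox(x) = [0.8567, -2.0216, 2.0422]
||prox(x)||_1 = 0.8567 + 2.0216 + 2.0422 = 4.9205


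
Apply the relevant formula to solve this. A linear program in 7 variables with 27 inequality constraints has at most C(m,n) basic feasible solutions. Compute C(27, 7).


Each vertex corresponds to some choice of n active constraints out of m, so the number of vertices is at most C(m, n) = m! / (n!(m-n)!).
m = 27, n = 7
Numerator: 27 * 26 * 25 * 24 * 23 * 22 * 21
Denominator: 7! = 5040
C(27, 7) = 888030


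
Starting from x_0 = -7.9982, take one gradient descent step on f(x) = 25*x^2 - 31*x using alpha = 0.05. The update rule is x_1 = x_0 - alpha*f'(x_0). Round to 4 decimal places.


We compute the gradient at x_0 and apply the update.
f'(x) = 50*x - 31
f'(-7.9982) = 50*-7.9982 - 31 = -430.91
x_1 = -7.9982 - 0.05*-430.91 = 13.5473


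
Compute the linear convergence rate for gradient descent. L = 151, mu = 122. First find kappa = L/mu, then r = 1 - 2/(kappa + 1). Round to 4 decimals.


Step 1: Compute the condition number.
kappa = L/mu = 151/122 = 1.2377
Step 2: Compute the convergence rate.
r = 1 - 2/(kappa + 1) = 1 - 2*mu/(L + mu) = (L - mu)/(L + mu) = 29/273 = 0.1062


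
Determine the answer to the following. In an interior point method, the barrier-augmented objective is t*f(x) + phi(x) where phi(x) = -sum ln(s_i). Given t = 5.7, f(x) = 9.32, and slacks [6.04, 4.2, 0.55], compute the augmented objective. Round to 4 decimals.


Step 1: Compute log-barrier.
ln values: [1.7984, 1.4351, -0.5978]
phi = -(1.7984 + 1.4351 - 0.5978) = -2.6357
Step 2: Compute augmented objective.
t*f(x) = 5.7*9.32 = 53.124
Total = 53.124 - 2.6357 = 50.4883


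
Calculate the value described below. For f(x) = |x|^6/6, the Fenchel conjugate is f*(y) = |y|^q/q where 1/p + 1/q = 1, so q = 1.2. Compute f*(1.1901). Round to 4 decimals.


The conjugate exponent q satisfies 1/p + 1/q = 1.
p = 6, so q = 6/(6 - 1) = 1.2
|y|^q = 1.1901^1.2 = 1.2323
f*(1.1901) = 1.2323 / 1.2 = 1.0269


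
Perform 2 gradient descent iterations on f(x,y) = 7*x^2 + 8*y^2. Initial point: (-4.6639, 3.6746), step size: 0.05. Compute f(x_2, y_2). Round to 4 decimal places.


Gradient descent on f(x,y) = 7*x^2 + 8*y^2.
Starting point: (-4.6639, 3.6746), alpha = 0.05
Step 1: grad_x = 2*7*-4.6639 = -65.2946, grad_y = 2*8*3.6746 = 58.7936
  x_1 = -4.6639 - 0.05*-65.2946 = -1.3992
  y_1 = 3.6746 - 0.05*58.7936 = 0.7349
Step 2: grad_x = 2*7*-1.3992 = -19.5884, grad_y = 2*8*0.7349 = 11.7587
  x_2 = -1.3992 - 0.05*-19.5884 = -0.4198
  y_2 = 0.7349 - 0.05*11.7587 = 0.147
f(-0.4198, 0.147) = 7*(-0.4198)^2 + 8*0.147^2 = 1.4062


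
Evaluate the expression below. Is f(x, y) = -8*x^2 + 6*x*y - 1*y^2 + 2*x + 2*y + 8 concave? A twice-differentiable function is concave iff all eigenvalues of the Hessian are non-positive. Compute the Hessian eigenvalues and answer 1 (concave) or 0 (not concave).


The Hessian of f(x,y) = -8*x^2 + 6*x*y - 1*y^2 + 2*x + 2*y + 8 is:
H = [[-16, 6], [6, -2]]
Trace = -16 - 2 = -18
Determinant = -16*-2 - (6)^2 = -4
Discriminant = (-18)^2 - 4*-4 = 340.0
Eigenvalues: lambda_1 = -18.2195, lambda_2 = 0.2195
The function is not concave.

0


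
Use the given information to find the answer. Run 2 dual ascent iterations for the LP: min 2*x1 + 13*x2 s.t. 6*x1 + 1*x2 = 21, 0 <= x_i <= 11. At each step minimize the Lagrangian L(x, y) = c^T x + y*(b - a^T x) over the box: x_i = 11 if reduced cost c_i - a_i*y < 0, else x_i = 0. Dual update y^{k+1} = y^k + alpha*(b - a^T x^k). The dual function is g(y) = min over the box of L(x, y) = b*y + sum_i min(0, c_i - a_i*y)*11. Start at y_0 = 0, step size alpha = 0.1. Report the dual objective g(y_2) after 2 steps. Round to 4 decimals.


Dual ascent for LP: min 2*x1 + 13*x2, 6*x1 + 1*x2 = 21, 0 <= x_i <= 11
Step 1: y^k = 0.0, reduced costs: (2.0, 13.0)
  x^k = (0.0, 0.0), subgradient = b - a^T x = 21.0
  y^{k+1} = 0.0 + 0.1*21.0 = 2.1
Step 2: y^k = 2.1, reduced costs: (-10.6, 10.9)
  x^k = (11.0, 0.0), subgradient = b - a^T x = -45.0
  y^{k+1} = 2.1 + 0.1*-45.0 = -2.4
Dual objective at y_2 = -2.4: reduced costs (16.4, 15.4), box minimizer x = (0.0, 0.0)
g(y_2) = b*y + (c1 - a1*y)*x1 + (c2 - a2*y)*x2 = 21*(-2.4) + 16.4*0.0 + 15.4*0.0 = -50.4 + 0.0 + 0.0 = -50.4


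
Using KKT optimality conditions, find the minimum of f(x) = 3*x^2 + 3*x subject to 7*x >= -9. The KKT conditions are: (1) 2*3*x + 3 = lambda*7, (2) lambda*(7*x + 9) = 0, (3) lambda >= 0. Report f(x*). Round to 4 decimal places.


Step 1: Try lambda = 0 (constraint inactive).
Stationarity: 2*3*x + 3 = 0
x* = -3/(2*3) = -0.5
Check constraint: 7*-0.5 = -3.5 >= -9 -- satisfied.
Step 2: Compute optimal value.
f(x*) = 3*(-0.5)^2 + 3*(-0.5) = -0.75


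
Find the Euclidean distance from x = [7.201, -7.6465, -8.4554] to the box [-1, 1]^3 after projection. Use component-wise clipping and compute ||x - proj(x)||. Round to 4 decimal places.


Project each component onto [-1, 1].
clip(7.201) = 1.0, clip(-7.6465) = -1.0, clip(-8.4554) = -1.0
Projection = [1.0, -1.0, -1.0]
Squared diffs: [38.4524, 44.176, 55.583]
Distance = sqrt(138.2114) = 11.7563


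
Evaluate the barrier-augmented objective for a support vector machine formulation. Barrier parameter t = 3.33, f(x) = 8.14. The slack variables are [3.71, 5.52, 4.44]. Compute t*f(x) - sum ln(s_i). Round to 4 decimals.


Step 1: Compute log-barrier.
ln values: [1.311, 1.7084, 1.4907]
phi = -(1.311 + 1.7084 + 1.4907) = -4.5101
Step 2: Compute augmented objective.
t*f(x) = 3.33*8.14 = 27.1062
Total = 27.1062 - 4.5101 = 22.5961


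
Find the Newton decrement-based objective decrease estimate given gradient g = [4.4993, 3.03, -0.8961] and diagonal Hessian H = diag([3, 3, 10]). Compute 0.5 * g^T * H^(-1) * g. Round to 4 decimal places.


Step 1: H is diagonal, so H^(-1) * g = [1.4998, 1.01, -0.0896].
Step 2: g^T H^(-1) g = sum_i g_i^2 / H_ii
  = (4.4993)^2/3 + (3.03)^2/3 + (-0.8961)^2/10
  = 6.7479 + 3.0603 + 0.0803 = 9.8885
Step 3: Objective decrease = 0.5 * g^T H^(-1) g = 4.9442


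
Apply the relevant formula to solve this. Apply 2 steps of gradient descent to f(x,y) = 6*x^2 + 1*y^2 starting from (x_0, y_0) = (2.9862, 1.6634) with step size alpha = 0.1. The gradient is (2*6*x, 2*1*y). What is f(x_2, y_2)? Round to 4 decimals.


Gradient descent on f(x,y) = 6*x^2 + 1*y^2.
Starting point: (2.9862, 1.6634), alpha = 0.1
Step 1: grad_x = 2*6*2.9862 = 35.8344, grad_y = 2*1*1.6634 = 3.3268
  x_1 = 2.9862 - 0.1*35.8344 = -0.5972
  y_1 = 1.6634 - 0.1*3.3268 = 1.3307
Step 2: grad_x = 2*6*-0.5972 = -7.1669, grad_y = 2*1*1.3307 = 2.6614
  x_2 = -0.5972 - 0.1*-7.1669 = 0.1194
  y_2 = 1.3307 - 0.1*2.6614 = 1.0646
f(0.1194, 1.0646) = 6*0.1194^2 + 1*1.0646^2 = 1.2189


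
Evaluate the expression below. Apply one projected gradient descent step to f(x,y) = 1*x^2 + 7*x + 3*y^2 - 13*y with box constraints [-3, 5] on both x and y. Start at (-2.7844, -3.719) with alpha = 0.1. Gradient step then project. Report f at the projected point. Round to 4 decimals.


Step 1: Compute gradient at (-2.7844, -3.719).
grad_x = 2*1*-2.7844 + 7 = 1.4312
grad_y = 2*3*-3.719 - 13 = -35.314
Step 2: Gradient step.
x_raw = -2.7844 - 0.1*1.4312 = -2.9275
y_raw = -3.719 - 0.1*-35.314 = -0.1876
Step 3: Project onto [-3, 5].
x_proj = clip(-2.9275) = -2.9275
y_proj = clip(-0.1876) = -0.1876
Step 4: Evaluate f.
f(-2.9275, -0.1876) = -9.3779


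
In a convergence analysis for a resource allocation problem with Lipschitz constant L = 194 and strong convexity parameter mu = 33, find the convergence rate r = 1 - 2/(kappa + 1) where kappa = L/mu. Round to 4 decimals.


Step 1: Compute the condition number.
kappa = L/mu = 194/33 = 5.8788
Step 2: Compute the convergence rate.
r = 1 - 2/(kappa + 1) = 1 - 2*mu/(L + mu) = (L - mu)/(L + mu) = 161/227 = 0.7093


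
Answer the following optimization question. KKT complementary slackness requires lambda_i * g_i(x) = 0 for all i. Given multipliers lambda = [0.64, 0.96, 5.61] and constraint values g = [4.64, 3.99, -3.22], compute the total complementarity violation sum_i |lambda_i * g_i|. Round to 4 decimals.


KKT complementary slackness check:
lambda_1 * g_1 = 0.64 * 4.64 = 2.9696
lambda_2 * g_2 = 0.96 * 3.99 = 3.8304
lambda_3 * g_3 = 5.61 * -3.22 = -18.0642
Total violation = 2.9696 + 3.8304 + 18.0642 = 24.8642


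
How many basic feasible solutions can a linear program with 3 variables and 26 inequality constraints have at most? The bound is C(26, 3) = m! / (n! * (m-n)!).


Each vertex corresponds to some choice of n active constraints out of m, so the number of vertices is at most C(m, n) = m! / (n!(m-n)!).
m = 26, n = 3
Numerator: 26 * 25 * 24
Denominator: 3! = 6
C(26, 3) = 2600


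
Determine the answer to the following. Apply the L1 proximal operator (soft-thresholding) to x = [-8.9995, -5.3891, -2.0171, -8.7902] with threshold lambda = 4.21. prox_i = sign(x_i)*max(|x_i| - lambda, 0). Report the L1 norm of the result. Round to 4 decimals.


Soft-thresholding with lambda = 4.21:
prox(-8.9995) = sign(-8.9995)*max(|-8.9995| - 4.21, 0) = -4.7895
prox(-5.3891) = sign(-5.3891)*max(|-5.3891| - 4.21, 0) = -1.1791
prox(-2.0171) = sign(-2.0171)*max(|-2.0171| - 4.21, 0) = 0.0
prox(-8.7902) = sign(-8.7902)*max(|-8.7902| - 4.21, 0) = -4.5802
prox(x) = [-4.7895, -1.1791, 0.0, -4.5802]
||prox(x)||_1 = 4.7895 + 1.1791 + 0.0 + 4.5802 = 10.5488


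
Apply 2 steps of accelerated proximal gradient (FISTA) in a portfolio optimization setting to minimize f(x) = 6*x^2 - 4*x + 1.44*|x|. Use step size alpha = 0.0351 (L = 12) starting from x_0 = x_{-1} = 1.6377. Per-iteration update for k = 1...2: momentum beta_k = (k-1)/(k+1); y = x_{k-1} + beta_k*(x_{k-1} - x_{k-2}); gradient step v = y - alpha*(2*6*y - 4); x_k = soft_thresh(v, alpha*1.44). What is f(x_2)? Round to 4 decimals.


FISTA on f(x) = 6*x^2 - 4*x + 1.44*|x|
L = 12, alpha = 0.0351
Iteration 1: beta = 0.0, y = 1.6377 + 0.0*(1.6377 - 1.6377) = 1.6377
  grad(y) = 15.6524, v = y - alpha*grad = 1.0883
  prox(v) = soft_thresh(1.0883, 0.0505) = 1.0378
Iteration 2: beta = 0.3333, y = 1.0378 + 0.3333*(1.0378 - 1.6377) = 0.8378
  grad(y) = 6.0533, v = y - alpha*grad = 0.6253
  prox(v) = soft_thresh(0.6253, 0.0505) = 0.5748
f(x_2) = 6*0.5748^2 - 4*0.5748 + 1.44*|0.5748| = 0.5107
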